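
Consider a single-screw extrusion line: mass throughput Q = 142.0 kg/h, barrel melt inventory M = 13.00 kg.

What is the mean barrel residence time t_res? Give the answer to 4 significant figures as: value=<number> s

value=329.6 s

Convert throughput: Q = 142.0 kg/h = 142.0/3600 = 0.0394444 kg/s
Mean residence time: t_res = M/Q_s = 13.00 kg / 0.0394444 kg/s = 329.577 s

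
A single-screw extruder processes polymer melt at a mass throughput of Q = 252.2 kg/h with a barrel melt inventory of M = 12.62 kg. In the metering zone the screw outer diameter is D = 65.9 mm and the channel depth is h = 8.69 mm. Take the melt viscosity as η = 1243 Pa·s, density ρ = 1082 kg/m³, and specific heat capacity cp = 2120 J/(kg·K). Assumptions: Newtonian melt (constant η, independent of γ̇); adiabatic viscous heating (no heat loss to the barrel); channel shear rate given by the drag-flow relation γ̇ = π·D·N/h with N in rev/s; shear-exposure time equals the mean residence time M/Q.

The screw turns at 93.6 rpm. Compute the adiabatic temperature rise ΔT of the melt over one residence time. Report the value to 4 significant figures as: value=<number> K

value=134.8 K

Q_s = Q / 3600 = 252.2 / 3600 = 0.0700556 kg/s
t_res = M / Q_s = 12.62 / 0.0700556 = 180.143 s
Geometry in metres: D = 65.9 mm → 0.0659 m, h = 8.69 mm → 0.00869 m; screw speed N = 93.6 rpm = 1.56 rev/s
γ̇ = π·D·N / h = π · 0.0659 · 1.56 / 0.00869 = 37.1655 s⁻¹
Adiabatic rise: ΔT = η γ̇² t_res / (ρ cp) = 1243·(37.1655)²·180.143 / (1082·2120) = 134.836 K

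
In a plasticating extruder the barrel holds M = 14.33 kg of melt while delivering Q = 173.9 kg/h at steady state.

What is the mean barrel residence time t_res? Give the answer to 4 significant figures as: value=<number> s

Convert throughput: Q = 173.9 kg/h = 173.9/3600 = 0.0483056 kg/s
t_res = M / Q_s = 14.33 / 0.0483056 = 296.653 s

value=296.7 s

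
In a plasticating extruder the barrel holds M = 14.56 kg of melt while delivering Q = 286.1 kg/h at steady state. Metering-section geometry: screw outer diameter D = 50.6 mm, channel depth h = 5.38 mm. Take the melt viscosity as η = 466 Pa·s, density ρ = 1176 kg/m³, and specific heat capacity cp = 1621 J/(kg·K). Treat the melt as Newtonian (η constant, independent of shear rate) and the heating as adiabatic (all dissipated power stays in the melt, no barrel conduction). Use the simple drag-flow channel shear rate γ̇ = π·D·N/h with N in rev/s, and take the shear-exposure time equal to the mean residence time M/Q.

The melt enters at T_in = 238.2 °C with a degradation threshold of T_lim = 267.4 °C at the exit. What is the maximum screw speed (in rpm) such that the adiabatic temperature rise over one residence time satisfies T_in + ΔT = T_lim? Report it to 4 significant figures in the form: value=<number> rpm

value=51.85 rpm

Convert throughput: Q = 286.1 kg/h = 286.1/3600 = 0.0794722 kg/s
t_res = M / Q_s = 14.56 / 0.0794722 = 183.209 s
Geometry in SI: D = 50.6 mm → 0.0506 m, h = 5.38 mm → 0.00538 m
Allowable rise: ΔT_a = T_lim − T_in = 267.4 − 238.2 = 29.2 K
γ̇_max² = ΔT_a·ρ·cp/(η·t_res) = 29.2·1176·1621/(466·183.209) = 651.99 s⁻²
γ̇_max = sqrt(651.99) = 25.5341 s⁻¹
N_max = γ̇_max·h / (π·D) = 25.5341 · 0.00538 / (π · 0.0506) = 0.864177 rev/s = 51.8506 rpm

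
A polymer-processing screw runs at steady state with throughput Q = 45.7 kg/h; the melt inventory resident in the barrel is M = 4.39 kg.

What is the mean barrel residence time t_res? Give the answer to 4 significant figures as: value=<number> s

Convert throughput: Q = 45.7 kg/h = 45.7/3600 = 0.0126944 kg/s
Mean residence time: t_res = M/Q_s = 4.39 kg / 0.0126944 kg/s = 345.821 s

value=345.8 s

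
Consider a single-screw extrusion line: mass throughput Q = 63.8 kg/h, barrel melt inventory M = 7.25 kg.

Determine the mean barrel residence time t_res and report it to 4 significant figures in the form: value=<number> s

Convert throughput: Q = 63.8 kg/h = 63.8/3600 = 0.0177222 kg/s
t_res = M / Q_s = 7.25 / 0.0177222 = 409.091 s

value=409.1 s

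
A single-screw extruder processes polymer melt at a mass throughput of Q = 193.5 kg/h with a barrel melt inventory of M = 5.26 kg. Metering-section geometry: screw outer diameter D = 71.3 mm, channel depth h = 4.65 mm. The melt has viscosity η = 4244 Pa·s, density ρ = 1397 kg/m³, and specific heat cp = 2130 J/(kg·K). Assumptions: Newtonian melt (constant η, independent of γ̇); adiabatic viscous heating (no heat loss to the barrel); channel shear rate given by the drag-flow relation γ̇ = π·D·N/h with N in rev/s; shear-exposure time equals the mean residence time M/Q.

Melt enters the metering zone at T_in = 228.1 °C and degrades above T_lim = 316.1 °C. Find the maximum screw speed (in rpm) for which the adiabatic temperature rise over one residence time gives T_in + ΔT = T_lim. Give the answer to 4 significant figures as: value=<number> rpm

Throughput in SI: Q_s = 193.5 kg/h ÷ 3600 s/h = 0.05375 kg/s
t_res = M / Q_s = 5.26 / 0.05375 = 97.8605 s
D = 71.3 mm = 0.0713 m;  h = 4.65 mm = 0.00465 m
ΔT_a = T_lim − T_in = 316.1 − 228.1 = 88 K
γ̇_max² = ΔT_a·ρ·cp/(η·t_res) = 88·1397·2130/(4244·97.8605) = 630.487 s⁻²
Take the square root: γ̇_max = √(630.487) = 25.1095 s⁻¹
N_max = γ̇_max h / (πD) = 25.1095·0.00465/(π·0.0713) = 0.521257 rev/s → ×60 = 31.2754 rpm

value=31.28 rpm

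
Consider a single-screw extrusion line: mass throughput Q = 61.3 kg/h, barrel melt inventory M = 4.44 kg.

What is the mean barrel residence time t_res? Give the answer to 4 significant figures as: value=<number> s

Q_s = Q / 3600 = 61.3 / 3600 = 0.0170278 kg/s
t_res = M / Q_s = 4.44 / 0.0170278 = 260.75 s

value=260.8 s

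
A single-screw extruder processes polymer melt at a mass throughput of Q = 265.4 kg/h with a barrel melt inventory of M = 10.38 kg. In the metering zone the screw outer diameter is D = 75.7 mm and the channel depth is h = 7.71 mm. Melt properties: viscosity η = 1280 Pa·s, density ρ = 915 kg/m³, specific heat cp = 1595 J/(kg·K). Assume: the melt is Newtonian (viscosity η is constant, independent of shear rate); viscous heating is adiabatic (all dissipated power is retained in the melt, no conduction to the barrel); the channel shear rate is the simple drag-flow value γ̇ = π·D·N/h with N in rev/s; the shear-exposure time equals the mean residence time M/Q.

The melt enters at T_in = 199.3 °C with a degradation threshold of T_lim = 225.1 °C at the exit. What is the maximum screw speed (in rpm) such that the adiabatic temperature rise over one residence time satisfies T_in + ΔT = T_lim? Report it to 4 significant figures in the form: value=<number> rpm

Q_s = Q / 3600 = 265.4 / 3600 = 0.0737222 kg/s
Mean residence time: t_res = M/Q_s = 10.38 kg / 0.0737222 kg/s = 140.799 s
Geometry in SI: D = 75.7 mm → 0.0757 m, h = 7.71 mm → 0.00771 m
ΔT_a = T_lim − T_in = 225.1 °C − 199.3 °C = 25.8 K
γ̇_max² = ΔT_a·ρ·cp/(η·t_res) = 25.8·915·1595/(1280·140.799) = 208.926 s⁻²
γ̇_max = sqrt(208.926) = 14.4543 s⁻¹
N_max = γ̇_max h / (πD) = 14.4543·0.00771/(π·0.0757) = 0.468603 rev/s → ×60 = 28.1162 rpm

value=28.12 rpm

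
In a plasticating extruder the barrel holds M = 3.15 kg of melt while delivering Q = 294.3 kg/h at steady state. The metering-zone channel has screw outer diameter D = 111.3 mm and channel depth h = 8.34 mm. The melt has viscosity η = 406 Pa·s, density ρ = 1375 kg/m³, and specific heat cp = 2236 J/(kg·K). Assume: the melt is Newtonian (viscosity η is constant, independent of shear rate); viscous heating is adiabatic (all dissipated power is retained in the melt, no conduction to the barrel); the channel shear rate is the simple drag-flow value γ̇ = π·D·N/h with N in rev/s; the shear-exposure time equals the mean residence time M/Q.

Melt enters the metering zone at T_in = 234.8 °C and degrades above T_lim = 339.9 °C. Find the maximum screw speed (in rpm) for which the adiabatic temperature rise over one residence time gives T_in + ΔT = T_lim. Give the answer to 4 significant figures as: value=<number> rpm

Throughput in SI: Q_s = 294.3 kg/h ÷ 3600 s/h = 0.08175 kg/s
t_res = M / Q_s = 3.15 / 0.08175 = 38.5321 s
D = 111.3 mm = 0.1113 m;  h = 8.34 mm = 0.00834 m
ΔT_a = T_lim − T_in = 339.9 °C − 234.8 °C = 105.1 K
γ̇_max² = ΔT_a·ρ·cp/(η·t_res) = 105.1·1375·2236/(406·38.5321) = 20655.2 s⁻²
γ̇_max = √20655.2 = 143.719 s⁻¹
Solve γ̇ = πDN/h for N: N_max = γ̇_max·h/(π·D) = 143.719 × 0.00834 / (π × 0.1113) = 3.42796 rev/s = 205.677 rpm

value=205.7 rpm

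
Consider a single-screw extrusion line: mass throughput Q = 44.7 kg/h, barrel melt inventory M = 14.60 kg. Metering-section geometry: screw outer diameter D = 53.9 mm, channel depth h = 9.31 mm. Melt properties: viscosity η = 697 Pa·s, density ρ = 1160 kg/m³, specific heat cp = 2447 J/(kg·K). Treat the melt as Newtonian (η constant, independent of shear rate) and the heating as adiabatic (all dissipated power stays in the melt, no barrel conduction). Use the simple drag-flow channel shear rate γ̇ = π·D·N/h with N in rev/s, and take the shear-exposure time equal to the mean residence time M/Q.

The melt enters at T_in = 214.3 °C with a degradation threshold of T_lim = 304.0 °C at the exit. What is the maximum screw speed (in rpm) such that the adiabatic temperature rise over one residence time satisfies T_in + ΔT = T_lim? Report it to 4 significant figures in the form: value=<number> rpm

Convert throughput: Q = 44.7 kg/h = 44.7/3600 = 0.0124167 kg/s
Mean residence time: t_res = M/Q_s = 14.60 kg / 0.0124167 kg/s = 1175.84 s
D = 53.9 mm = 0.0539 m;  h = 9.31 mm = 0.00931 m
ΔT_a = T_lim − T_in = 304.0 − 214.3 = 89.7 K
γ̇_max² = ΔT_a·ρ·cp / (η·t_res) = [89.7 × 1160 × 2447] / [697 × 1175.84] = 310.673 s⁻²
γ̇_max = √310.673 = 17.6259 s⁻¹
Solve γ̇ = πDN/h for N: N_max = γ̇_max·h/(π·D) = 17.6259 × 0.00931 / (π × 0.0539) = 0.969087 rev/s = 58.1452 rpm

value=58.15 rpm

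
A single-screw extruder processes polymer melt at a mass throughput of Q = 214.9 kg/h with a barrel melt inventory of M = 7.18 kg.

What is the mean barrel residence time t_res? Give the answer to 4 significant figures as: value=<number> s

value=120.3 s

Q_s = Q / 3600 = 214.9 / 3600 = 0.0596944 kg/s
t_res = M / Q_s = 7.18 ÷ 0.0596944 = 120.279 s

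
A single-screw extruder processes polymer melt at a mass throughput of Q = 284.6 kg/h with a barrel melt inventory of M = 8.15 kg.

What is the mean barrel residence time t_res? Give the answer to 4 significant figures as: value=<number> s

Throughput in SI: Q_s = 284.6 kg/h ÷ 3600 s/h = 0.0790556 kg/s
Mean residence time: t_res = M/Q_s = 8.15 kg / 0.0790556 kg/s = 103.092 s

value=103.1 s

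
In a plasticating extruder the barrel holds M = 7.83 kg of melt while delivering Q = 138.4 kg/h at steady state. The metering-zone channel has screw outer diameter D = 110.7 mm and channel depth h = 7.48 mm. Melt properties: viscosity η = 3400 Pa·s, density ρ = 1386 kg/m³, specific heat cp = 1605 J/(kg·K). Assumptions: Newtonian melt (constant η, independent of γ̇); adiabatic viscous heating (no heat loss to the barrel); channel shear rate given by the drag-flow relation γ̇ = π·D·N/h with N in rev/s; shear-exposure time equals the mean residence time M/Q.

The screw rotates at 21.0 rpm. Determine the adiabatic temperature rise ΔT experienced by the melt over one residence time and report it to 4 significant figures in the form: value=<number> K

Q_s = Q / 3600 = 138.4 / 3600 = 0.0384444 kg/s
Mean residence time: t_res = M/Q_s = 7.83 kg / 0.0384444 kg/s = 203.671 s
D = 110.7 mm = 0.1107 m;  h = 7.48 mm = 0.00748 m;  N = 21.0 rpm / 60 = 0.35 rev/s
γ̇ = π·D·N / h = π · 0.1107 · 0.35 / 0.00748 = 16.2729 s⁻¹
ΔT = η·γ̇²·t_res/(ρ·cp) = [3400 × 16.2729² × 203.671] / [1386 × 1605] = 82.4322 K

value=82.43 K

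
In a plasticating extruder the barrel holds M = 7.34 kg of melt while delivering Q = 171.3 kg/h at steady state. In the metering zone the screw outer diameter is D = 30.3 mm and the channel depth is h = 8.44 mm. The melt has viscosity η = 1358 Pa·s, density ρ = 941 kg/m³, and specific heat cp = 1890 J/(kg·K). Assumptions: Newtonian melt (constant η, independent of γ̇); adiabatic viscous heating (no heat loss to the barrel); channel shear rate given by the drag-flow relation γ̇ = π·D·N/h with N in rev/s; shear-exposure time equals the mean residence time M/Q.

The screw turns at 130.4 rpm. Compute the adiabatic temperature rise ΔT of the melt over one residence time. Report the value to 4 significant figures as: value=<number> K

Q_s = Q / 3600 = 171.3 / 3600 = 0.0475833 kg/s
Mean residence time: t_res = M/Q_s = 7.34 kg / 0.0475833 kg/s = 154.256 s
D = 30.3 mm = 0.0303 m;  h = 8.44 mm = 0.00844 m;  N = 130.4 rpm / 60 = 2.17333 rev/s
γ̇ = π·D·N / h = π · 0.0303 · 2.17333 / 0.00844 = 24.5119 s⁻¹
Adiabatic rise: ΔT = η γ̇² t_res / (ρ cp) = 1358·(24.5119)²·154.256 / (941·1890) = 70.7689 K

value=70.77 K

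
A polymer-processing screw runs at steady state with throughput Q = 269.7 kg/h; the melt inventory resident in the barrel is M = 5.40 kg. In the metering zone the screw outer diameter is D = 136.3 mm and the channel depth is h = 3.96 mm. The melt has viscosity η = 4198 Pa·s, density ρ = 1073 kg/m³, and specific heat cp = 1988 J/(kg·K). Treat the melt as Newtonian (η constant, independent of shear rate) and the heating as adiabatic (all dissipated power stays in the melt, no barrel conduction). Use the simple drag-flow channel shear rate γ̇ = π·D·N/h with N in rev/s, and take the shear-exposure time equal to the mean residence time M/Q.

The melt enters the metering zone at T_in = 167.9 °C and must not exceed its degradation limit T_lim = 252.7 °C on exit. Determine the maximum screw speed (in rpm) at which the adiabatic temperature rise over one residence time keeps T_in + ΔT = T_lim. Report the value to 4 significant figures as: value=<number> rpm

Throughput in SI: Q_s = 269.7 kg/h ÷ 3600 s/h = 0.0749167 kg/s
t_res = M / Q_s = 5.40 / 0.0749167 = 72.0801 s
Convert to metres: D = 0.1363 m, h = 0.00396 m
Allowable rise: ΔT_a = T_lim − T_in = 252.7 − 167.9 = 84.8 K
γ̇_max² = ΔT_a·ρ·cp / (η·t_res) = [84.8 × 1073 × 1988] / [4198 × 72.0801] = 597.798 s⁻²
γ̇_max = sqrt(597.798) = 24.4499 s⁻¹
Solve γ̇ = πDN/h for N: N_max = γ̇_max·h/(π·D) = 24.4499 × 0.00396 / (π × 0.1363) = 0.226114 rev/s = 13.5668 rpm

value=13.57 rpm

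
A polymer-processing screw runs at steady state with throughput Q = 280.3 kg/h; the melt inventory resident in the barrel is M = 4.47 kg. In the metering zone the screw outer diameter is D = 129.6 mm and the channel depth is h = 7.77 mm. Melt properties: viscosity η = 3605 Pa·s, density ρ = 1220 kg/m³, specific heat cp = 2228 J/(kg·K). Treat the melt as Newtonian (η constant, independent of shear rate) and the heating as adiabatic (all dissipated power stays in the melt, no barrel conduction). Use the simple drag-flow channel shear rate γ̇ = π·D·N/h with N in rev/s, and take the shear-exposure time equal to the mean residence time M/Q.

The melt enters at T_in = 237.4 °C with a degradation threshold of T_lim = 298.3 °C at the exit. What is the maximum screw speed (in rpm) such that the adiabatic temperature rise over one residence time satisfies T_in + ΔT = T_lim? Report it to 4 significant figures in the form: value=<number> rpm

value=32.38 rpm

Convert throughput: Q = 280.3 kg/h = 280.3/3600 = 0.0778611 kg/s
t_res = M / Q_s = 4.47 ÷ 0.0778611 = 57.4099 s
Geometry in SI: D = 129.6 mm → 0.1296 m, h = 7.77 mm → 0.00777 m
ΔT_a = T_lim − T_in = 298.3 − 237.4 = 60.9 K
γ̇_max² = ΔT_a·ρ·cp / (η·t_res) = [60.9 × 1220 × 2228] / [3605 × 57.4099] = 799.834 s⁻²
γ̇_max = sqrt(799.834) = 28.2813 s⁻¹
Solve γ̇ = πDN/h for N: N_max = γ̇_max·h/(π·D) = 28.2813 × 0.00777 / (π × 0.1296) = 0.539717 rev/s = 32.383 rpm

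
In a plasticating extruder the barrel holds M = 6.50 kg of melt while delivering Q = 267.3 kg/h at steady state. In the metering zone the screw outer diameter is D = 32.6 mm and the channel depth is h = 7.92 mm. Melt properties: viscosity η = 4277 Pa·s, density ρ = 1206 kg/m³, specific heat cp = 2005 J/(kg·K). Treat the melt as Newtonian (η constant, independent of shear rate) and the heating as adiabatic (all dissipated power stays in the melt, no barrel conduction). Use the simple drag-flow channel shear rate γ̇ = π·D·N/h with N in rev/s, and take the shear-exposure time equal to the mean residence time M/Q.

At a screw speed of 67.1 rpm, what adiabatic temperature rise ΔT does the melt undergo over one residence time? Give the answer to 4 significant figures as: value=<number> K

value=32.38 K

Q_s = Q / 3600 = 267.3 / 3600 = 0.07425 kg/s
Mean residence time: t_res = M/Q_s = 6.50 kg / 0.07425 kg/s = 87.5421 s
Geometry in metres: D = 32.6 mm → 0.0326 m, h = 7.92 mm → 0.00792 m; screw speed N = 67.1 rpm = 1.11833 rev/s
γ̇ = π D N / h = (π)(0.0326)(1.11833) / 0.00792 = 14.4615 s⁻¹
Adiabatic rise: ΔT = η γ̇² t_res / (ρ cp) = 4277·(14.4615)²·87.5421 / (1206·2005) = 32.3833 K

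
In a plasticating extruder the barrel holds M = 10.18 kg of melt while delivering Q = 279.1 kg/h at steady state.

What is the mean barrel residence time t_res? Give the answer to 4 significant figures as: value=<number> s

value=131.3 s

Convert throughput: Q = 279.1 kg/h = 279.1/3600 = 0.0775278 kg/s
t_res = M / Q_s = 10.18 ÷ 0.0775278 = 131.308 s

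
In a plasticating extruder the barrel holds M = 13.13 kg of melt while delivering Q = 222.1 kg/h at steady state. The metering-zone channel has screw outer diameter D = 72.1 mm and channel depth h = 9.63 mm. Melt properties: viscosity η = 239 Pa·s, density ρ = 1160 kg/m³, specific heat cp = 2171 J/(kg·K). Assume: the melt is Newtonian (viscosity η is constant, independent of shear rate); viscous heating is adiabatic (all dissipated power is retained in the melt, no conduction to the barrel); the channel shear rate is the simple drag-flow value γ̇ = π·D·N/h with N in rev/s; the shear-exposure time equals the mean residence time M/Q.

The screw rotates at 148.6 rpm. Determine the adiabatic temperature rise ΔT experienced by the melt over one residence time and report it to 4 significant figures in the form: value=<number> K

value=68.54 K

Throughput in SI: Q_s = 222.1 kg/h ÷ 3600 s/h = 0.0616944 kg/s
t_res = M / Q_s = 13.13 ÷ 0.0616944 = 212.823 s
Convert to SI: D = 0.0721 m, h = 0.00963 m, N = 148.6/60 = 2.47667 rev/s
Shear rate: γ̇ = πDN/h = π·0.0721·2.47667/0.00963 = 58.2541 s⁻¹
ΔT = η·γ̇²·t_res / (ρ·cp) = 239 · (58.2541)² · 212.823 / (1160 · 2171) = 68.5412 K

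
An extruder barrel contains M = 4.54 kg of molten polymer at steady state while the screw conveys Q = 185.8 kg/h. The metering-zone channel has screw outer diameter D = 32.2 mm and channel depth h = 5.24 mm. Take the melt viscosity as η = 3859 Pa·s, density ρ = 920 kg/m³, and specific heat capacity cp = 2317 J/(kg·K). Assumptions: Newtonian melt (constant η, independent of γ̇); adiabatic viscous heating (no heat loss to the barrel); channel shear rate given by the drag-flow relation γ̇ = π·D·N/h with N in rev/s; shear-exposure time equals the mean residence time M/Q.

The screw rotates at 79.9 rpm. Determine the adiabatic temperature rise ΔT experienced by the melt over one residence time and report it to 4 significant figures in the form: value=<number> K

Q_s = Q / 3600 = 185.8 / 3600 = 0.0516111 kg/s
t_res = M / Q_s = 4.54 ÷ 0.0516111 = 87.9656 s
D = 32.2 mm = 0.0322 m;  h = 5.24 mm = 0.00524 m;  N = 79.9 rpm / 60 = 1.33167 rev/s
Shear rate: γ̇ = πDN/h = π·0.0322·1.33167/0.00524 = 25.7081 s⁻¹
Adiabatic rise: ΔT = η γ̇² t_res / (ρ cp) = 3859·(25.7081)²·87.9656 / (920·2317) = 105.248 K

value=105.2 K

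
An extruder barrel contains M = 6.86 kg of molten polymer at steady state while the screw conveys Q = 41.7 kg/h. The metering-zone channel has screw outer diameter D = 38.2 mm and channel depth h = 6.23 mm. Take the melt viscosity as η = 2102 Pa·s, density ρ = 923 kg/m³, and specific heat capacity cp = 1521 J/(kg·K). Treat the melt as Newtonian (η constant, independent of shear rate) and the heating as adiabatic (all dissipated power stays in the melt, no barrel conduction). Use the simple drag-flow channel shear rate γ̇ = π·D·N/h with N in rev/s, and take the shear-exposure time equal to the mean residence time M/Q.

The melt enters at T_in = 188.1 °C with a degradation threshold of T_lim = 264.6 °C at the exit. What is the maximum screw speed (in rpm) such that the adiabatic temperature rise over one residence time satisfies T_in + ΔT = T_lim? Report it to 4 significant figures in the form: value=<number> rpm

value=28.93 rpm

Convert throughput: Q = 41.7 kg/h = 41.7/3600 = 0.0115833 kg/s
t_res = M / Q_s = 6.86 ÷ 0.0115833 = 592.23 s
D = 38.2 mm = 0.0382 m;  h = 6.23 mm = 0.00623 m
ΔT_a = T_lim − T_in = 264.6 °C − 188.1 °C = 76.5 K
γ̇_max² = ΔT_a·ρ·cp/(η·t_res) = 76.5·923·1521/(2102·592.23) = 86.2718 s⁻²
γ̇_max = sqrt(86.2718) = 9.28826 s⁻¹
N_max = γ̇_max h / (πD) = 9.28826·0.00623/(π·0.0382) = 0.48218 rev/s → ×60 = 28.9308 rpm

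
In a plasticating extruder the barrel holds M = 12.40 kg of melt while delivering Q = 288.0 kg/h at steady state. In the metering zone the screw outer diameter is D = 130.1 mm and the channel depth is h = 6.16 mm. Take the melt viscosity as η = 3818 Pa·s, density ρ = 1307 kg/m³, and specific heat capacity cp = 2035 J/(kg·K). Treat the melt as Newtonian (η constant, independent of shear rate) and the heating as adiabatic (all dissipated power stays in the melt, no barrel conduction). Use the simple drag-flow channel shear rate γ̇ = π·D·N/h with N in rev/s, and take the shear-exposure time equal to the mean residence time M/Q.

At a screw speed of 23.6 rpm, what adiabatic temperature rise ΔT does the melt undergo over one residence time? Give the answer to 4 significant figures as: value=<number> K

Q_s = Q / 3600 = 288.0 / 3600 = 0.08 kg/s
t_res = M / Q_s = 12.40 / 0.08 = 155 s
Convert to SI: D = 0.1301 m, h = 0.00616 m, N = 23.6/60 = 0.393333 rev/s
Shear rate: γ̇ = πDN/h = π·0.1301·0.393333/0.00616 = 26.098 s⁻¹
Adiabatic rise: ΔT = η γ̇² t_res / (ρ cp) = 3818·(26.098)²·155 / (1307·2035) = 151.545 K

value=151.5 K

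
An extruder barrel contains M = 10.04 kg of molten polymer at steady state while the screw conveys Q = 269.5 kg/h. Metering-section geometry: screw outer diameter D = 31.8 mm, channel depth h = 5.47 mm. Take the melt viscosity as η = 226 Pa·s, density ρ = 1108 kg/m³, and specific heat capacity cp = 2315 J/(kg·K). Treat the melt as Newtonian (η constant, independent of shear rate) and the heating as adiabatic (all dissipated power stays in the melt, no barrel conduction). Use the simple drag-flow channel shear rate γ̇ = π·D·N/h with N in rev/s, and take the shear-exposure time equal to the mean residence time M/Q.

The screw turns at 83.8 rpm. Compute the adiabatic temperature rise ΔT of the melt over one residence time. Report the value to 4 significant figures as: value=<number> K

Convert throughput: Q = 269.5 kg/h = 269.5/3600 = 0.0748611 kg/s
t_res = M / Q_s = 10.04 / 0.0748611 = 134.115 s
Convert to SI: D = 0.0318 m, h = 0.00547 m, N = 83.8/60 = 1.39667 rev/s
Shear rate: γ̇ = πDN/h = π·0.0318·1.39667/0.00547 = 25.5084 s⁻¹
ΔT = η·γ̇²·t_res / (ρ·cp) = 226 · (25.5084)² · 134.115 / (1108 · 2315) = 7.68883 K

value=7.689 K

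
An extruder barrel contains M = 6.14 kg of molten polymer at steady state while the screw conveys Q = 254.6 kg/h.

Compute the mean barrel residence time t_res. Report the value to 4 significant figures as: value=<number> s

value=86.82 s

Convert throughput: Q = 254.6 kg/h = 254.6/3600 = 0.0707222 kg/s
t_res = M / Q_s = 6.14 / 0.0707222 = 86.8185 s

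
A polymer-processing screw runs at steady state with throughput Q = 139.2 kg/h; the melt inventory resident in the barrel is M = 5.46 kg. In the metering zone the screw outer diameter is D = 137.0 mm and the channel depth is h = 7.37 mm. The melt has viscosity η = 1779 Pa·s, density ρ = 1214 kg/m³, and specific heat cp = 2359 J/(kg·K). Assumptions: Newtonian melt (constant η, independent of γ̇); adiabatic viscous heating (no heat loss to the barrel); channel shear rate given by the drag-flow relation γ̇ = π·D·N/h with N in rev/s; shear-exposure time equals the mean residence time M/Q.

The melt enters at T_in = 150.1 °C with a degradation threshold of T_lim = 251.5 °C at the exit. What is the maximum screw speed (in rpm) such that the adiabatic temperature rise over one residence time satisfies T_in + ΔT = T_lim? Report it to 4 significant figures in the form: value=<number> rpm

Q_s = Q / 3600 = 139.2 / 3600 = 0.0386667 kg/s
t_res = M / Q_s = 5.46 / 0.0386667 = 141.207 s
Geometry in SI: D = 137.0 mm → 0.137 m, h = 7.37 mm → 0.00737 m
ΔT_a = T_lim − T_in = 251.5 − 150.1 = 101.4 K
γ̇_max² = ΔT_a·ρ·cp/(η·t_res) = 101.4·1214·2359/(1779·141.207) = 1155.99 s⁻²
γ̇_max = sqrt(1155.99) = 33.9998 s⁻¹
N_max = γ̇_max·h / (π·D) = 33.9998 · 0.00737 / (π · 0.137) = 0.582202 rev/s = 34.9321 rpm

value=34.93 rpm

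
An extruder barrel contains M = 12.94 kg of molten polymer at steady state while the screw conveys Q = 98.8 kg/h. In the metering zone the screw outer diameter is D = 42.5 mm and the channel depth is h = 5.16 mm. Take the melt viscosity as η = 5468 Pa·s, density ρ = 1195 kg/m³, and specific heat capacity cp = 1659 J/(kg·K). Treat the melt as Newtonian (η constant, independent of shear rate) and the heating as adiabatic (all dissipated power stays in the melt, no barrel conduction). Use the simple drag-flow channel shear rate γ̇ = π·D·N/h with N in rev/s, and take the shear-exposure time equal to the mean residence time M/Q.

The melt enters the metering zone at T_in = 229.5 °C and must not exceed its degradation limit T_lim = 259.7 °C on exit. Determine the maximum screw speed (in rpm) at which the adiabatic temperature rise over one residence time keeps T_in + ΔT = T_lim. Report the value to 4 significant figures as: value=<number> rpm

value=11.17 rpm

Throughput in SI: Q_s = 98.8 kg/h ÷ 3600 s/h = 0.0274444 kg/s
t_res = M / Q_s = 12.94 ÷ 0.0274444 = 471.498 s
Geometry in SI: D = 42.5 mm → 0.0425 m, h = 5.16 mm → 0.00516 m
Allowable rise: ΔT_a = T_lim − T_in = 259.7 − 229.5 = 30.2 K
Invert ΔT = ηγ̇²t_res/(ρcp) for γ̇: γ̇_max² = ΔT_a ρ cp / (η t_res) = 30.2·1195·1659 / (5468·471.498) = 23.2227 s⁻²
γ̇_max = sqrt(23.2227) = 4.81899 s⁻¹
N_max = γ̇_max h / (πD) = 4.81899·0.00516/(π·0.0425) = 0.186238 rev/s → ×60 = 11.1743 rpm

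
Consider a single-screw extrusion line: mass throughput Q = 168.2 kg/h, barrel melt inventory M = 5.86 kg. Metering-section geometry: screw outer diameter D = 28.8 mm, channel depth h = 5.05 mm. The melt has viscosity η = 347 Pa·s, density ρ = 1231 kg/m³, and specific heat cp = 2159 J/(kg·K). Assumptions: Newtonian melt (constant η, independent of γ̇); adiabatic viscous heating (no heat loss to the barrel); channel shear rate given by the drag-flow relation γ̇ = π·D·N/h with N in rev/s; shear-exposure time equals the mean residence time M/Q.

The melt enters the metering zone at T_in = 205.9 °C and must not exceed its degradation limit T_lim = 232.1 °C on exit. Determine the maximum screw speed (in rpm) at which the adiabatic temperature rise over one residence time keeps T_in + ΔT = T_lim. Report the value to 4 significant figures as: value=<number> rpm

Q_s = Q / 3600 = 168.2 / 3600 = 0.0467222 kg/s
t_res = M / Q_s = 5.86 ÷ 0.0467222 = 125.422 s
Geometry in SI: D = 28.8 mm → 0.0288 m, h = 5.05 mm → 0.00505 m
ΔT_a = T_lim − T_in = 232.1 °C − 205.9 °C = 26.2 K
γ̇_max² = ΔT_a·ρ·cp / (η·t_res) = [26.2 × 1231 × 2159] / [347 × 125.422] = 1599.96 s⁻²
Take the square root: γ̇_max = √(1599.96) = 39.9995 s⁻¹
N_max = γ̇_max·h / (π·D) = 39.9995 · 0.00505 / (π · 0.0288) = 2.23256 rev/s = 133.954 rpm

value=134.0 rpm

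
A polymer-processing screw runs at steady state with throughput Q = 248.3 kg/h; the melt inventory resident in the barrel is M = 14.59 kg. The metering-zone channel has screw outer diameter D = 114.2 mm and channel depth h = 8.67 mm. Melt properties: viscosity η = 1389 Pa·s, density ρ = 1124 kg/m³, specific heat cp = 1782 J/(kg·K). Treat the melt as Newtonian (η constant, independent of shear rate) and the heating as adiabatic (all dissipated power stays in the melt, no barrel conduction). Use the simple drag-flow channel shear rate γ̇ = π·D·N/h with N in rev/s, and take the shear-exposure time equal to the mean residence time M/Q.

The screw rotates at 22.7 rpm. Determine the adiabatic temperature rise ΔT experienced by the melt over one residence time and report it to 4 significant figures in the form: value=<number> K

value=35.95 K

Q_s = Q / 3600 = 248.3 / 3600 = 0.0689722 kg/s
Mean residence time: t_res = M/Q_s = 14.59 kg / 0.0689722 kg/s = 211.534 s
Geometry in metres: D = 114.2 mm → 0.1142 m, h = 8.67 mm → 0.00867 m; screw speed N = 22.7 rpm = 0.378333 rev/s
Shear rate: γ̇ = πDN/h = π·0.1142·0.378333/0.00867 = 15.6557 s⁻¹
ΔT = η·γ̇²·t_res / (ρ·cp) = 1389 · (15.6557)² · 211.534 / (1124 · 1782) = 35.9544 K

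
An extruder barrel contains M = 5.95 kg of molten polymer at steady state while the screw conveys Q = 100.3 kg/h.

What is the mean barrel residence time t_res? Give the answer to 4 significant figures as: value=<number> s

value=213.6 s

Q_s = Q / 3600 = 100.3 / 3600 = 0.0278611 kg/s
Mean residence time: t_res = M/Q_s = 5.95 kg / 0.0278611 kg/s = 213.559 s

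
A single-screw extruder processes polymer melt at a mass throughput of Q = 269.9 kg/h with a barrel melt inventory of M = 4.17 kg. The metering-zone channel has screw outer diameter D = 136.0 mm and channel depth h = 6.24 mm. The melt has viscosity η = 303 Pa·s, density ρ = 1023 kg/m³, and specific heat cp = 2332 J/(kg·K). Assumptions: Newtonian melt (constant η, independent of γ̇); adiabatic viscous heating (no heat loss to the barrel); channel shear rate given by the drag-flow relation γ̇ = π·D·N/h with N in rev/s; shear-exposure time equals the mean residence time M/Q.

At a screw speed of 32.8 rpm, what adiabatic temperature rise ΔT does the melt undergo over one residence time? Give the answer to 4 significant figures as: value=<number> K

value=9.898 K

Q_s = Q / 3600 = 269.9 / 3600 = 0.0749722 kg/s
t_res = M / Q_s = 4.17 / 0.0749722 = 55.6206 s
D = 136.0 mm = 0.136 m;  h = 6.24 mm = 0.00624 m;  N = 32.8 rpm / 60 = 0.546667 rev/s
γ̇ = π D N / h = (π)(0.136)(0.546667) / 0.00624 = 37.4306 s⁻¹
ΔT = η·γ̇²·t_res/(ρ·cp) = [303 × 37.4306² × 55.6206] / [1023 × 2332] = 9.89755 K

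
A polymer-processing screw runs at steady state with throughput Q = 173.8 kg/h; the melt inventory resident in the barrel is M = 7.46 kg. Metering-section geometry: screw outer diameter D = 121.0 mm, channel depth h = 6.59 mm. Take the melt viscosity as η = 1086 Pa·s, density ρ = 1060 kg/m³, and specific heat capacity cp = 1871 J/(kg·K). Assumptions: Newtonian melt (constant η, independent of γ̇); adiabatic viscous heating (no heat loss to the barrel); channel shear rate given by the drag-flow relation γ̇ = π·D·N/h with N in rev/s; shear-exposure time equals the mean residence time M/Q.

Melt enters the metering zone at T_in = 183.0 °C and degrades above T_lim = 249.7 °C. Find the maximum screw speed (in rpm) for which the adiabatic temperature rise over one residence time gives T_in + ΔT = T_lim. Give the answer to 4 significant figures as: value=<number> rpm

value=29.20 rpm

Q_s = Q / 3600 = 173.8 / 3600 = 0.0482778 kg/s
Mean residence time: t_res = M/Q_s = 7.46 kg / 0.0482778 kg/s = 154.522 s
Convert to metres: D = 0.121 m, h = 0.00659 m
ΔT_a = T_lim − T_in = 249.7 °C − 183.0 °C = 66.7 K
γ̇_max² = ΔT_a·ρ·cp / (η·t_res) = [66.7 × 1060 × 1871] / [1086 × 154.522] = 788.287 s⁻²
γ̇_max = √788.287 = 28.0764 s⁻¹
N_max = γ̇_max h / (πD) = 28.0764·0.00659/(π·0.121) = 0.486735 rev/s → ×60 = 29.2041 rpm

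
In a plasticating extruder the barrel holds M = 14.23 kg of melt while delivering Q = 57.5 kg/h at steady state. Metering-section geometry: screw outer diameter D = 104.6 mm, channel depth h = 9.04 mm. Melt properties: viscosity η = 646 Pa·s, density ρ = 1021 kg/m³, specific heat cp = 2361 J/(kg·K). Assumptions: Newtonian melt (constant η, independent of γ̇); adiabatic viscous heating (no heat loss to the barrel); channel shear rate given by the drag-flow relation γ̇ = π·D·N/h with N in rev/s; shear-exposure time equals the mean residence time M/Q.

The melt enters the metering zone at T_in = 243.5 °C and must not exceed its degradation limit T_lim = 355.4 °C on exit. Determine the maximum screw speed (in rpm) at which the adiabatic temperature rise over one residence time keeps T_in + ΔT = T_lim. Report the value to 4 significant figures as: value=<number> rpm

Throughput in SI: Q_s = 57.5 kg/h ÷ 3600 s/h = 0.0159722 kg/s
t_res = M / Q_s = 14.23 / 0.0159722 = 890.922 s
Convert to metres: D = 0.1046 m, h = 0.00904 m
ΔT_a = T_lim − T_in = 355.4 °C − 243.5 °C = 111.9 K
γ̇_max² = ΔT_a·ρ·cp / (η·t_res) = [111.9 × 1021 × 2361] / [646 × 890.922] = 468.684 s⁻²
γ̇_max = sqrt(468.684) = 21.6491 s⁻¹
Solve γ̇ = πDN/h for N: N_max = γ̇_max·h/(π·D) = 21.6491 × 0.00904 / (π × 0.1046) = 0.595562 rev/s = 35.7337 rpm

value=35.73 rpm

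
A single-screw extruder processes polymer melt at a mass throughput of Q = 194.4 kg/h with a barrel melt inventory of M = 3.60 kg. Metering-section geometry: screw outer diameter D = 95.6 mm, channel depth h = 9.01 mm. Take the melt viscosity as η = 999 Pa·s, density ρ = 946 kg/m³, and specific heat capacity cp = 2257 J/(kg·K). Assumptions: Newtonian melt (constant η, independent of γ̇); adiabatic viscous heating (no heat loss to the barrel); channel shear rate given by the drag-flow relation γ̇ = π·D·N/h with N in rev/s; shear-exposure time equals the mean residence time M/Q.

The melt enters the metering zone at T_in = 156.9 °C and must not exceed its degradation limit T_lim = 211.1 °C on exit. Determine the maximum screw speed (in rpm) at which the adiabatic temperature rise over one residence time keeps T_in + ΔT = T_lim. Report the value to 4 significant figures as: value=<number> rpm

Throughput in SI: Q_s = 194.4 kg/h ÷ 3600 s/h = 0.054 kg/s
t_res = M / Q_s = 3.60 / 0.054 = 66.6667 s
D = 95.6 mm = 0.0956 m;  h = 9.01 mm = 0.00901 m
Allowable rise: ΔT_a = T_lim − T_in = 211.1 − 156.9 = 54.2 K
γ̇_max² = ΔT_a·ρ·cp/(η·t_res) = 54.2·946·2257/(999·66.6667) = 1737.59 s⁻²
γ̇_max = √1737.59 = 41.6844 s⁻¹
N_max = γ̇_max h / (πD) = 41.6844·0.00901/(π·0.0956) = 1.25052 rev/s → ×60 = 75.0312 rpm

value=75.03 rpm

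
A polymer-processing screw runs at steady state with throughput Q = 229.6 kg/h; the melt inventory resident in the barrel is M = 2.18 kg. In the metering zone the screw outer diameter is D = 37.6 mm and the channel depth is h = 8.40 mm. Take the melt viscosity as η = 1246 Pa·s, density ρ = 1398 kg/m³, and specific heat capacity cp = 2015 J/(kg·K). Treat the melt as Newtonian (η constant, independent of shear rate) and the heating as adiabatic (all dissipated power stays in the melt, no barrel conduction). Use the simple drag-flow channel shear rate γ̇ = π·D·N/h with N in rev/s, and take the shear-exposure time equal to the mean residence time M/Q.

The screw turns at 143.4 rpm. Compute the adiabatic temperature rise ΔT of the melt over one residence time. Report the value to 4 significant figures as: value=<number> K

Convert throughput: Q = 229.6 kg/h = 229.6/3600 = 0.0637778 kg/s
Mean residence time: t_res = M/Q_s = 2.18 kg / 0.0637778 kg/s = 34.1812 s
D = 37.6 mm = 0.0376 m;  h = 8.40 mm = 0.0084 m;  N = 143.4 rpm / 60 = 2.39 rev/s
Shear rate: γ̇ = πDN/h = π·0.0376·2.39/0.0084 = 33.6091 s⁻¹
Adiabatic rise: ΔT = η γ̇² t_res / (ρ cp) = 1246·(33.6091)²·34.1812 / (1398·2015) = 17.0779 K

value=17.08 K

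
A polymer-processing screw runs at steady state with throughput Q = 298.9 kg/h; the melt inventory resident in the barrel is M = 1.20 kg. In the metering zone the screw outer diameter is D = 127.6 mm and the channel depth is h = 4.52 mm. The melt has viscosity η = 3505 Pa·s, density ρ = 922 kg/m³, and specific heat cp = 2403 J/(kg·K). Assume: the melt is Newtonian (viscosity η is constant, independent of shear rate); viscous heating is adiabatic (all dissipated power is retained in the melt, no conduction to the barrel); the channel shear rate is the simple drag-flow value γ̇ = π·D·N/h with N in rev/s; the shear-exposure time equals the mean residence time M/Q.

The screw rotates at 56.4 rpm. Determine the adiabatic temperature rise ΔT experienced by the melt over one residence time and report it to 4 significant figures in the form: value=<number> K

Throughput in SI: Q_s = 298.9 kg/h ÷ 3600 s/h = 0.0830278 kg/s
t_res = M / Q_s = 1.20 ÷ 0.0830278 = 14.453 s
Geometry in metres: D = 127.6 mm → 0.1276 m, h = 4.52 mm → 0.00452 m; screw speed N = 56.4 rpm = 0.94 rev/s
γ̇ = π D N / h = (π)(0.1276)(0.94) / 0.00452 = 83.3662 s⁻¹
ΔT = η·γ̇²·t_res/(ρ·cp) = [3505 × 83.3662² × 14.453] / [922 × 2403] = 158.906 K

value=158.9 K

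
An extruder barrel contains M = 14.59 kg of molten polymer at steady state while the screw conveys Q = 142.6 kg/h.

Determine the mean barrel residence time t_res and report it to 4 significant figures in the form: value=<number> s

value=368.3 s

Convert throughput: Q = 142.6 kg/h = 142.6/3600 = 0.0396111 kg/s
Mean residence time: t_res = M/Q_s = 14.59 kg / 0.0396111 kg/s = 368.331 s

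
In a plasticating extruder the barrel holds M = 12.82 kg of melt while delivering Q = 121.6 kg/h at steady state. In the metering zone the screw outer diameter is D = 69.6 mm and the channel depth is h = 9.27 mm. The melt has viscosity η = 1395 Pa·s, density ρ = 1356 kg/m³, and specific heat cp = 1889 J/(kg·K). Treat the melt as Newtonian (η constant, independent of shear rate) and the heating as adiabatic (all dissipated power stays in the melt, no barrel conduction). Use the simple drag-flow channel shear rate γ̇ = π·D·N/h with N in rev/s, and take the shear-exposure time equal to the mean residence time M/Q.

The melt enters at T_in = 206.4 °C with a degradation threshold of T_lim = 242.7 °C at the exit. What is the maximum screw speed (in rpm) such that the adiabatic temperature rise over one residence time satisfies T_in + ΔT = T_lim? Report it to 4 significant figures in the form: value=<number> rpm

Q_s = Q / 3600 = 121.6 / 3600 = 0.0337778 kg/s
t_res = M / Q_s = 12.82 / 0.0337778 = 379.539 s
Geometry in SI: D = 69.6 mm → 0.0696 m, h = 9.27 mm → 0.00927 m
ΔT_a = T_lim − T_in = 242.7 °C − 206.4 °C = 36.3 K
γ̇_max² = ΔT_a·ρ·cp/(η·t_res) = 36.3·1356·1889/(1395·379.539) = 175.617 s⁻²
γ̇_max = √175.617 = 13.2521 s⁻¹
Solve γ̇ = πDN/h for N: N_max = γ̇_max·h/(π·D) = 13.2521 × 0.00927 / (π × 0.0696) = 0.561829 rev/s = 33.7097 rpm

value=33.71 rpm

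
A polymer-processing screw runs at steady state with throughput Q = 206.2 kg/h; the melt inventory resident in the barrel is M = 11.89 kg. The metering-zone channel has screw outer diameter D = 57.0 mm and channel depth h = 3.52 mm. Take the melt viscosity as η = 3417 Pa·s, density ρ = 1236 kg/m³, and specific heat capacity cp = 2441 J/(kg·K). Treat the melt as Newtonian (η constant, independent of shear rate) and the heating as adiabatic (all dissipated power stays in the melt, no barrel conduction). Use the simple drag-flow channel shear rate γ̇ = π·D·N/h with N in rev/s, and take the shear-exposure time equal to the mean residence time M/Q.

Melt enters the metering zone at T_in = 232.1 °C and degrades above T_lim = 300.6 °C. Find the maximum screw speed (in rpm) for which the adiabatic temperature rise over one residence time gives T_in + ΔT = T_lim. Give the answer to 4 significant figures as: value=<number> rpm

value=20.13 rpm

Q_s = Q / 3600 = 206.2 / 3600 = 0.0572778 kg/s
Mean residence time: t_res = M/Q_s = 11.89 kg / 0.0572778 kg/s = 207.585 s
Geometry in SI: D = 57.0 mm → 0.057 m, h = 3.52 mm → 0.00352 m
ΔT_a = T_lim − T_in = 300.6 °C − 232.1 °C = 68.5 K
γ̇_max² = ΔT_a·ρ·cp/(η·t_res) = 68.5·1236·2441/(3417·207.585) = 291.364 s⁻²
γ̇_max = √291.364 = 17.0694 s⁻¹
N_max = γ̇_max·h / (π·D) = 17.0694 · 0.00352 / (π · 0.057) = 0.335534 rev/s = 20.132 rpm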